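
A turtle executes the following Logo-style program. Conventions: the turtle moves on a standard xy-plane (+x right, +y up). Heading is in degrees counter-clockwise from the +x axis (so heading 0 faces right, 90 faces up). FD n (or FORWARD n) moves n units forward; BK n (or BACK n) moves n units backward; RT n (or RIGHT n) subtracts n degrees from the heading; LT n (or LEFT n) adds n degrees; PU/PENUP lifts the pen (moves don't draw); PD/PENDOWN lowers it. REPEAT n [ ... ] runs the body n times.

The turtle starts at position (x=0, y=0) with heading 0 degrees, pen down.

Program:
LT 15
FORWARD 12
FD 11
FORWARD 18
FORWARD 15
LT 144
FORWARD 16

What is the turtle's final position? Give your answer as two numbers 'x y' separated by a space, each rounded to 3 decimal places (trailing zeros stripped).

Executing turtle program step by step:
Start: pos=(0,0), heading=0, pen down
LT 15: heading 0 -> 15
FD 12: (0,0) -> (11.591,3.106) [heading=15, draw]
FD 11: (11.591,3.106) -> (22.216,5.953) [heading=15, draw]
FD 18: (22.216,5.953) -> (39.603,10.612) [heading=15, draw]
FD 15: (39.603,10.612) -> (54.092,14.494) [heading=15, draw]
LT 144: heading 15 -> 159
FD 16: (54.092,14.494) -> (39.155,20.228) [heading=159, draw]
Final: pos=(39.155,20.228), heading=159, 5 segment(s) drawn

Answer: 39.155 20.228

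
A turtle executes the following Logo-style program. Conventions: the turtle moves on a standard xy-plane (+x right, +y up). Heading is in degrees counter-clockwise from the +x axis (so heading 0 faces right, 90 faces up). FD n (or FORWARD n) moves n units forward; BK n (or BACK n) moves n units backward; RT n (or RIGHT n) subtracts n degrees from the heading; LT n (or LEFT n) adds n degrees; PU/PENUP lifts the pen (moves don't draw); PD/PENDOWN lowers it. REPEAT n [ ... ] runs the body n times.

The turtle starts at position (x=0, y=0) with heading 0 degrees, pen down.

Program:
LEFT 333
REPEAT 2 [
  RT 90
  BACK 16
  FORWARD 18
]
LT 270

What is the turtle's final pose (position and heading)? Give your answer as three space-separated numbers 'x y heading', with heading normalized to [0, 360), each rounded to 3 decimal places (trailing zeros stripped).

Executing turtle program step by step:
Start: pos=(0,0), heading=0, pen down
LT 333: heading 0 -> 333
REPEAT 2 [
  -- iteration 1/2 --
  RT 90: heading 333 -> 243
  BK 16: (0,0) -> (7.264,14.256) [heading=243, draw]
  FD 18: (7.264,14.256) -> (-0.908,-1.782) [heading=243, draw]
  -- iteration 2/2 --
  RT 90: heading 243 -> 153
  BK 16: (-0.908,-1.782) -> (13.348,-9.046) [heading=153, draw]
  FD 18: (13.348,-9.046) -> (-2.69,-0.874) [heading=153, draw]
]
LT 270: heading 153 -> 63
Final: pos=(-2.69,-0.874), heading=63, 4 segment(s) drawn

Answer: -2.69 -0.874 63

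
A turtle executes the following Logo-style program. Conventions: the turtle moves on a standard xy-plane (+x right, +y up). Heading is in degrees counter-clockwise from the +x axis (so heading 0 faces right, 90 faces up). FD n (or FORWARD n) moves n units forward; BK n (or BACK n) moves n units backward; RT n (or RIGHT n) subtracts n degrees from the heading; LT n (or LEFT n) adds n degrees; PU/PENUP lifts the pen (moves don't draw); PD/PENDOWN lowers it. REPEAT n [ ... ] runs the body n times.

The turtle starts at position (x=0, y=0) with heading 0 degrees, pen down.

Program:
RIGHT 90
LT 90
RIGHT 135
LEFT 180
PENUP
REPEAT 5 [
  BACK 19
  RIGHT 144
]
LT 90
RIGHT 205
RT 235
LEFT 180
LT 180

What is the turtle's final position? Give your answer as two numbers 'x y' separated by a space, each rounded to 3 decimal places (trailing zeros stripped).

Answer: 0 0

Derivation:
Executing turtle program step by step:
Start: pos=(0,0), heading=0, pen down
RT 90: heading 0 -> 270
LT 90: heading 270 -> 0
RT 135: heading 0 -> 225
LT 180: heading 225 -> 45
PU: pen up
REPEAT 5 [
  -- iteration 1/5 --
  BK 19: (0,0) -> (-13.435,-13.435) [heading=45, move]
  RT 144: heading 45 -> 261
  -- iteration 2/5 --
  BK 19: (-13.435,-13.435) -> (-10.463,5.331) [heading=261, move]
  RT 144: heading 261 -> 117
  -- iteration 3/5 --
  BK 19: (-10.463,5.331) -> (-1.837,-11.598) [heading=117, move]
  RT 144: heading 117 -> 333
  -- iteration 4/5 --
  BK 19: (-1.837,-11.598) -> (-18.766,-2.972) [heading=333, move]
  RT 144: heading 333 -> 189
  -- iteration 5/5 --
  BK 19: (-18.766,-2.972) -> (0,0) [heading=189, move]
  RT 144: heading 189 -> 45
]
LT 90: heading 45 -> 135
RT 205: heading 135 -> 290
RT 235: heading 290 -> 55
LT 180: heading 55 -> 235
LT 180: heading 235 -> 55
Final: pos=(0,0), heading=55, 0 segment(s) drawn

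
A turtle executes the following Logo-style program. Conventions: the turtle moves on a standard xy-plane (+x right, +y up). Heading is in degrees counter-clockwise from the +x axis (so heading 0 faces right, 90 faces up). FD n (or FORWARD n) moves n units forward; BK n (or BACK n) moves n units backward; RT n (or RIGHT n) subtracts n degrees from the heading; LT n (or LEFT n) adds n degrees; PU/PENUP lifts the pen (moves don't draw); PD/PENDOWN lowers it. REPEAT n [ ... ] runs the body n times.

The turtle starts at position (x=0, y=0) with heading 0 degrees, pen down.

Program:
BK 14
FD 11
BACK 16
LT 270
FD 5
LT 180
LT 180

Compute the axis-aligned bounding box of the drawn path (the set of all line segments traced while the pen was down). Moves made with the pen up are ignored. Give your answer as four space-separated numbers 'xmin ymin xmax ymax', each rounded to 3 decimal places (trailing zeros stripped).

Executing turtle program step by step:
Start: pos=(0,0), heading=0, pen down
BK 14: (0,0) -> (-14,0) [heading=0, draw]
FD 11: (-14,0) -> (-3,0) [heading=0, draw]
BK 16: (-3,0) -> (-19,0) [heading=0, draw]
LT 270: heading 0 -> 270
FD 5: (-19,0) -> (-19,-5) [heading=270, draw]
LT 180: heading 270 -> 90
LT 180: heading 90 -> 270
Final: pos=(-19,-5), heading=270, 4 segment(s) drawn

Segment endpoints: x in {-19, -14, -3, 0}, y in {-5, 0}
xmin=-19, ymin=-5, xmax=0, ymax=0

Answer: -19 -5 0 0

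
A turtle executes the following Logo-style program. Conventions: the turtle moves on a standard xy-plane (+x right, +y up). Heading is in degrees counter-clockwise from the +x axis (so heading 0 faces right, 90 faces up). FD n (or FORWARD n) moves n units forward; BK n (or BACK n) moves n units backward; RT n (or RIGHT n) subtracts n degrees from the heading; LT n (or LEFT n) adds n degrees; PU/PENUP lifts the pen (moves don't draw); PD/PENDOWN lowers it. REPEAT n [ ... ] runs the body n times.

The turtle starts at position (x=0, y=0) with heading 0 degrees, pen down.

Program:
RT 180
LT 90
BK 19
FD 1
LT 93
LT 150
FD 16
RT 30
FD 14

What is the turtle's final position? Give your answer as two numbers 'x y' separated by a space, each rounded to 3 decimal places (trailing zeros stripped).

Executing turtle program step by step:
Start: pos=(0,0), heading=0, pen down
RT 180: heading 0 -> 180
LT 90: heading 180 -> 270
BK 19: (0,0) -> (0,19) [heading=270, draw]
FD 1: (0,19) -> (0,18) [heading=270, draw]
LT 93: heading 270 -> 3
LT 150: heading 3 -> 153
FD 16: (0,18) -> (-14.256,25.264) [heading=153, draw]
RT 30: heading 153 -> 123
FD 14: (-14.256,25.264) -> (-21.881,37.005) [heading=123, draw]
Final: pos=(-21.881,37.005), heading=123, 4 segment(s) drawn

Answer: -21.881 37.005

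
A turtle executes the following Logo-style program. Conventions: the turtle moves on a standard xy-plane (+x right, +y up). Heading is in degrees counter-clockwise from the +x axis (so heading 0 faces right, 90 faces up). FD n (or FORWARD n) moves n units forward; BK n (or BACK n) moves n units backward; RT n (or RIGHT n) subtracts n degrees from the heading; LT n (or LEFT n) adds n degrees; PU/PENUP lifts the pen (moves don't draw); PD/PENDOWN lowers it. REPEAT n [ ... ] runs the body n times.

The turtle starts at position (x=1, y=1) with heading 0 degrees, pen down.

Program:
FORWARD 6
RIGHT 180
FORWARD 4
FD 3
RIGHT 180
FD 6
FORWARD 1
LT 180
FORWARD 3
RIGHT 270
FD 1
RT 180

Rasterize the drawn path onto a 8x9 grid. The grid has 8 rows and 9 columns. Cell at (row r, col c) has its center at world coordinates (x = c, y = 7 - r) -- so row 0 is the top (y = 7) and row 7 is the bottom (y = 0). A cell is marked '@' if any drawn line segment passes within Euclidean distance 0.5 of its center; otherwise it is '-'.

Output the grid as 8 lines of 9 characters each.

Segment 0: (1,1) -> (7,1)
Segment 1: (7,1) -> (3,1)
Segment 2: (3,1) -> (0,1)
Segment 3: (0,1) -> (6,1)
Segment 4: (6,1) -> (7,1)
Segment 5: (7,1) -> (4,1)
Segment 6: (4,1) -> (4,0)

Answer: ---------
---------
---------
---------
---------
---------
@@@@@@@@-
----@----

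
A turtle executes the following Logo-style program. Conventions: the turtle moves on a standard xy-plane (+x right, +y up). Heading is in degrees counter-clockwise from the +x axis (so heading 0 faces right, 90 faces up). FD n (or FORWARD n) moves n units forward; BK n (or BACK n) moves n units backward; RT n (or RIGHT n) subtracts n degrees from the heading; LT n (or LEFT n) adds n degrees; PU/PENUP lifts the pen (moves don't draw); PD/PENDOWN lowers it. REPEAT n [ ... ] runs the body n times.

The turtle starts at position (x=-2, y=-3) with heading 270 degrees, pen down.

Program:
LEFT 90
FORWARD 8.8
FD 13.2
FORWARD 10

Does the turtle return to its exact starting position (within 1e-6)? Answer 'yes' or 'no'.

Executing turtle program step by step:
Start: pos=(-2,-3), heading=270, pen down
LT 90: heading 270 -> 0
FD 8.8: (-2,-3) -> (6.8,-3) [heading=0, draw]
FD 13.2: (6.8,-3) -> (20,-3) [heading=0, draw]
FD 10: (20,-3) -> (30,-3) [heading=0, draw]
Final: pos=(30,-3), heading=0, 3 segment(s) drawn

Start position: (-2, -3)
Final position: (30, -3)
Distance = 32; >= 1e-6 -> NOT closed

Answer: no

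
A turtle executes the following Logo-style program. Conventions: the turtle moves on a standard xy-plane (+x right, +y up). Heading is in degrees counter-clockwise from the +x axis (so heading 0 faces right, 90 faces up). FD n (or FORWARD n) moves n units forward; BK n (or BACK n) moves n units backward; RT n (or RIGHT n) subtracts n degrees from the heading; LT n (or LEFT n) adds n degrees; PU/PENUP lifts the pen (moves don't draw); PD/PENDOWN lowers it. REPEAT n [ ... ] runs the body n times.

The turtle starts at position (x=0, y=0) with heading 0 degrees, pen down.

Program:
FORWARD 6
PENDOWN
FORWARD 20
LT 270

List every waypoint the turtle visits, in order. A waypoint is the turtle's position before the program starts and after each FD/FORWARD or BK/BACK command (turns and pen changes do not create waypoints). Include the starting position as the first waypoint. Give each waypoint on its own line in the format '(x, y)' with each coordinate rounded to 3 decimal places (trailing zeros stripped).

Executing turtle program step by step:
Start: pos=(0,0), heading=0, pen down
FD 6: (0,0) -> (6,0) [heading=0, draw]
PD: pen down
FD 20: (6,0) -> (26,0) [heading=0, draw]
LT 270: heading 0 -> 270
Final: pos=(26,0), heading=270, 2 segment(s) drawn
Waypoints (3 total):
(0, 0)
(6, 0)
(26, 0)

Answer: (0, 0)
(6, 0)
(26, 0)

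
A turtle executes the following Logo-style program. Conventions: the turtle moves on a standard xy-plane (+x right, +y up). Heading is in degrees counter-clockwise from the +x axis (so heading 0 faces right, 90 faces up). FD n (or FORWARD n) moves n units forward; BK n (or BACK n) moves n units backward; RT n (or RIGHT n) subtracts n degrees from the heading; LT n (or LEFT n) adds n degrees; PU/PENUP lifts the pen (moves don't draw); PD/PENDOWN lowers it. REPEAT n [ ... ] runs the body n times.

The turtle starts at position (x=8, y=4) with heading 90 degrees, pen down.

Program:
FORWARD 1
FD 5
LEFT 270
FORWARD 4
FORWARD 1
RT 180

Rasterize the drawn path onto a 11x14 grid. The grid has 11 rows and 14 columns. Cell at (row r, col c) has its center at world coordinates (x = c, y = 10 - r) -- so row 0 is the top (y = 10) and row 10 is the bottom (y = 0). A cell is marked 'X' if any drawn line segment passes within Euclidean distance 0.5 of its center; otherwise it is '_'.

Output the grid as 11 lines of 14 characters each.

Answer: ________XXXXXX
________X_____
________X_____
________X_____
________X_____
________X_____
________X_____
______________
______________
______________
______________

Derivation:
Segment 0: (8,4) -> (8,5)
Segment 1: (8,5) -> (8,10)
Segment 2: (8,10) -> (12,10)
Segment 3: (12,10) -> (13,10)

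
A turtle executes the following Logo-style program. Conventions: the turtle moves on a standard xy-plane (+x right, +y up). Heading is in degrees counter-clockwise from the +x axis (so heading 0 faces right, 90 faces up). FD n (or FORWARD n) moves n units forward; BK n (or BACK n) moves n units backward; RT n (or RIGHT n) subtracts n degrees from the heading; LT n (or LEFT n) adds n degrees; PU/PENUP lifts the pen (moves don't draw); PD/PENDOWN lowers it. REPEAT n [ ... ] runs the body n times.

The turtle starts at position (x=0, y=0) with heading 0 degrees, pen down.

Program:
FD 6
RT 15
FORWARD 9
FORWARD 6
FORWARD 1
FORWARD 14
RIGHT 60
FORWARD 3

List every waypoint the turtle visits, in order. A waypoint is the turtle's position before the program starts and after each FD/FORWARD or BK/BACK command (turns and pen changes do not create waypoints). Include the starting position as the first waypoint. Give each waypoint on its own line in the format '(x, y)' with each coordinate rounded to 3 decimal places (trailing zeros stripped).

Executing turtle program step by step:
Start: pos=(0,0), heading=0, pen down
FD 6: (0,0) -> (6,0) [heading=0, draw]
RT 15: heading 0 -> 345
FD 9: (6,0) -> (14.693,-2.329) [heading=345, draw]
FD 6: (14.693,-2.329) -> (20.489,-3.882) [heading=345, draw]
FD 1: (20.489,-3.882) -> (21.455,-4.141) [heading=345, draw]
FD 14: (21.455,-4.141) -> (34.978,-7.765) [heading=345, draw]
RT 60: heading 345 -> 285
FD 3: (34.978,-7.765) -> (35.754,-10.662) [heading=285, draw]
Final: pos=(35.754,-10.662), heading=285, 6 segment(s) drawn
Waypoints (7 total):
(0, 0)
(6, 0)
(14.693, -2.329)
(20.489, -3.882)
(21.455, -4.141)
(34.978, -7.765)
(35.754, -10.662)

Answer: (0, 0)
(6, 0)
(14.693, -2.329)
(20.489, -3.882)
(21.455, -4.141)
(34.978, -7.765)
(35.754, -10.662)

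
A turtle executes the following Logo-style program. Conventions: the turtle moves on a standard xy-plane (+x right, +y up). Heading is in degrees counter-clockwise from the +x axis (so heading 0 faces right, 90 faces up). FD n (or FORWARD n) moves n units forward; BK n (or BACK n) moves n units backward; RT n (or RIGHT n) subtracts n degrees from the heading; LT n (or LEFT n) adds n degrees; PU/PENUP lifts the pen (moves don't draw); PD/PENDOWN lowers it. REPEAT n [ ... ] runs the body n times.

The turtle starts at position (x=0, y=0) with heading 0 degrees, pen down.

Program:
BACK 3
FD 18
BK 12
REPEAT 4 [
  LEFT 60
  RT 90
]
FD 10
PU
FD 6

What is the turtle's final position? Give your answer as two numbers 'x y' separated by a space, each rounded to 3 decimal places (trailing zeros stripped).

Executing turtle program step by step:
Start: pos=(0,0), heading=0, pen down
BK 3: (0,0) -> (-3,0) [heading=0, draw]
FD 18: (-3,0) -> (15,0) [heading=0, draw]
BK 12: (15,0) -> (3,0) [heading=0, draw]
REPEAT 4 [
  -- iteration 1/4 --
  LT 60: heading 0 -> 60
  RT 90: heading 60 -> 330
  -- iteration 2/4 --
  LT 60: heading 330 -> 30
  RT 90: heading 30 -> 300
  -- iteration 3/4 --
  LT 60: heading 300 -> 0
  RT 90: heading 0 -> 270
  -- iteration 4/4 --
  LT 60: heading 270 -> 330
  RT 90: heading 330 -> 240
]
FD 10: (3,0) -> (-2,-8.66) [heading=240, draw]
PU: pen up
FD 6: (-2,-8.66) -> (-5,-13.856) [heading=240, move]
Final: pos=(-5,-13.856), heading=240, 4 segment(s) drawn

Answer: -5 -13.856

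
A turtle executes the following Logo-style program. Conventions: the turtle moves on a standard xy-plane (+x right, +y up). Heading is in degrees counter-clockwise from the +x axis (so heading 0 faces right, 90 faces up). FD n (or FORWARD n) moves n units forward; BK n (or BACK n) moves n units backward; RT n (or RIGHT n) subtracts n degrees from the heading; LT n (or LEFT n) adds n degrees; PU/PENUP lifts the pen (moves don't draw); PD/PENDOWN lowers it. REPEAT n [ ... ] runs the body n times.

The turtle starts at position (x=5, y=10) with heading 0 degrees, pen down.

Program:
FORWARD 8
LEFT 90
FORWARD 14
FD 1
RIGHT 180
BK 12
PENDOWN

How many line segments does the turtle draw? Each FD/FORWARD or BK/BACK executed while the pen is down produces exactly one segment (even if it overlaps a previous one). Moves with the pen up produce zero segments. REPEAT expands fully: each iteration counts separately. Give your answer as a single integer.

Answer: 4

Derivation:
Executing turtle program step by step:
Start: pos=(5,10), heading=0, pen down
FD 8: (5,10) -> (13,10) [heading=0, draw]
LT 90: heading 0 -> 90
FD 14: (13,10) -> (13,24) [heading=90, draw]
FD 1: (13,24) -> (13,25) [heading=90, draw]
RT 180: heading 90 -> 270
BK 12: (13,25) -> (13,37) [heading=270, draw]
PD: pen down
Final: pos=(13,37), heading=270, 4 segment(s) drawn
Segments drawn: 4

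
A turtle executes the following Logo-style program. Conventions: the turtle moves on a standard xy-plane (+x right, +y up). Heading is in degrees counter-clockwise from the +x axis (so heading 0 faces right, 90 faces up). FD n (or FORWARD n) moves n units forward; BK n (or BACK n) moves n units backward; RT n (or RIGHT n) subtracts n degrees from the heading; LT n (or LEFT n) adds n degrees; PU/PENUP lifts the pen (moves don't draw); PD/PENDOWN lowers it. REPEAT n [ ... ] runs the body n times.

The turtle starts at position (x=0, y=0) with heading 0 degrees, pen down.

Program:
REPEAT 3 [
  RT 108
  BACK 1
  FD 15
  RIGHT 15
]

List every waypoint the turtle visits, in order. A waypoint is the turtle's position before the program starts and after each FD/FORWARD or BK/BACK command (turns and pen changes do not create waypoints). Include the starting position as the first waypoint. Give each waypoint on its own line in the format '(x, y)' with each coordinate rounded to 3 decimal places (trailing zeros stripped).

Answer: (0, 0)
(0.309, 0.951)
(-4.326, -13.315)
(-3.697, -14.092)
(-13.137, -2.435)
(-14.131, -2.539)
(0.787, -0.971)

Derivation:
Executing turtle program step by step:
Start: pos=(0,0), heading=0, pen down
REPEAT 3 [
  -- iteration 1/3 --
  RT 108: heading 0 -> 252
  BK 1: (0,0) -> (0.309,0.951) [heading=252, draw]
  FD 15: (0.309,0.951) -> (-4.326,-13.315) [heading=252, draw]
  RT 15: heading 252 -> 237
  -- iteration 2/3 --
  RT 108: heading 237 -> 129
  BK 1: (-4.326,-13.315) -> (-3.697,-14.092) [heading=129, draw]
  FD 15: (-3.697,-14.092) -> (-13.137,-2.435) [heading=129, draw]
  RT 15: heading 129 -> 114
  -- iteration 3/3 --
  RT 108: heading 114 -> 6
  BK 1: (-13.137,-2.435) -> (-14.131,-2.539) [heading=6, draw]
  FD 15: (-14.131,-2.539) -> (0.787,-0.971) [heading=6, draw]
  RT 15: heading 6 -> 351
]
Final: pos=(0.787,-0.971), heading=351, 6 segment(s) drawn
Waypoints (7 total):
(0, 0)
(0.309, 0.951)
(-4.326, -13.315)
(-3.697, -14.092)
(-13.137, -2.435)
(-14.131, -2.539)
(0.787, -0.971)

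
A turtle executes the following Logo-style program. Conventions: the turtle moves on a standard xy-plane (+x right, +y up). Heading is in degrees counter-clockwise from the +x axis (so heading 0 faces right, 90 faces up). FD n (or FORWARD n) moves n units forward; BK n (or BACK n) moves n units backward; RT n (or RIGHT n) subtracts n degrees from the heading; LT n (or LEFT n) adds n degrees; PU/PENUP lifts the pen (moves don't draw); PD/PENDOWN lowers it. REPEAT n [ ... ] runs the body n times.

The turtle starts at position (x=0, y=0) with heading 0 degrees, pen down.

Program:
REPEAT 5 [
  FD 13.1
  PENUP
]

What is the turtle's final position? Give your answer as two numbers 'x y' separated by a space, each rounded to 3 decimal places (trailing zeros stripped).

Executing turtle program step by step:
Start: pos=(0,0), heading=0, pen down
REPEAT 5 [
  -- iteration 1/5 --
  FD 13.1: (0,0) -> (13.1,0) [heading=0, draw]
  PU: pen up
  -- iteration 2/5 --
  FD 13.1: (13.1,0) -> (26.2,0) [heading=0, move]
  PU: pen up
  -- iteration 3/5 --
  FD 13.1: (26.2,0) -> (39.3,0) [heading=0, move]
  PU: pen up
  -- iteration 4/5 --
  FD 13.1: (39.3,0) -> (52.4,0) [heading=0, move]
  PU: pen up
  -- iteration 5/5 --
  FD 13.1: (52.4,0) -> (65.5,0) [heading=0, move]
  PU: pen up
]
Final: pos=(65.5,0), heading=0, 1 segment(s) drawn

Answer: 65.5 0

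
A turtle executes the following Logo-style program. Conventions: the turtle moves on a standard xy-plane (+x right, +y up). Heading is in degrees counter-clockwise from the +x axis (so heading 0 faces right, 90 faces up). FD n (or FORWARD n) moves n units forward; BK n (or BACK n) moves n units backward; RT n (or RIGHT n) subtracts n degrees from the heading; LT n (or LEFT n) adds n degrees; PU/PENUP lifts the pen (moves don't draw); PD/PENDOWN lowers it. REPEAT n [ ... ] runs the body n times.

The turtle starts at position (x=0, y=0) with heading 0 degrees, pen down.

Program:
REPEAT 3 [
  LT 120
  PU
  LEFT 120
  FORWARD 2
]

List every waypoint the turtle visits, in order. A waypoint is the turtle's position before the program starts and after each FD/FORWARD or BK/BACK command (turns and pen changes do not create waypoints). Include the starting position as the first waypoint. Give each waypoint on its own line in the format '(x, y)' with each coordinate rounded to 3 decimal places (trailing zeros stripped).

Executing turtle program step by step:
Start: pos=(0,0), heading=0, pen down
REPEAT 3 [
  -- iteration 1/3 --
  LT 120: heading 0 -> 120
  PU: pen up
  LT 120: heading 120 -> 240
  FD 2: (0,0) -> (-1,-1.732) [heading=240, move]
  -- iteration 2/3 --
  LT 120: heading 240 -> 0
  PU: pen up
  LT 120: heading 0 -> 120
  FD 2: (-1,-1.732) -> (-2,0) [heading=120, move]
  -- iteration 3/3 --
  LT 120: heading 120 -> 240
  PU: pen up
  LT 120: heading 240 -> 0
  FD 2: (-2,0) -> (0,0) [heading=0, move]
]
Final: pos=(0,0), heading=0, 0 segment(s) drawn
Waypoints (4 total):
(0, 0)
(-1, -1.732)
(-2, 0)
(0, 0)

Answer: (0, 0)
(-1, -1.732)
(-2, 0)
(0, 0)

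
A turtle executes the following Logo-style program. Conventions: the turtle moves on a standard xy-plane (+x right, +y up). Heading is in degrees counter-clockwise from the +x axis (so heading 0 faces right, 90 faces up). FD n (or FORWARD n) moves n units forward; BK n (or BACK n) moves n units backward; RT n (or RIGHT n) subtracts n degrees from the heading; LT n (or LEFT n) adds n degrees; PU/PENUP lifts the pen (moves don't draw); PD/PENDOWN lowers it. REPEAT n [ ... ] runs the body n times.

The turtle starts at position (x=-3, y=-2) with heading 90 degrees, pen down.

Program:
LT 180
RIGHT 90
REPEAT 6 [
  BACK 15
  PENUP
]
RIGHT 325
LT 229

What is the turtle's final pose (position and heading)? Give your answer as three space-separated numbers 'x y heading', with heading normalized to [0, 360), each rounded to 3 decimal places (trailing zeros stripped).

Answer: 87 -2 84

Derivation:
Executing turtle program step by step:
Start: pos=(-3,-2), heading=90, pen down
LT 180: heading 90 -> 270
RT 90: heading 270 -> 180
REPEAT 6 [
  -- iteration 1/6 --
  BK 15: (-3,-2) -> (12,-2) [heading=180, draw]
  PU: pen up
  -- iteration 2/6 --
  BK 15: (12,-2) -> (27,-2) [heading=180, move]
  PU: pen up
  -- iteration 3/6 --
  BK 15: (27,-2) -> (42,-2) [heading=180, move]
  PU: pen up
  -- iteration 4/6 --
  BK 15: (42,-2) -> (57,-2) [heading=180, move]
  PU: pen up
  -- iteration 5/6 --
  BK 15: (57,-2) -> (72,-2) [heading=180, move]
  PU: pen up
  -- iteration 6/6 --
  BK 15: (72,-2) -> (87,-2) [heading=180, move]
  PU: pen up
]
RT 325: heading 180 -> 215
LT 229: heading 215 -> 84
Final: pos=(87,-2), heading=84, 1 segment(s) drawn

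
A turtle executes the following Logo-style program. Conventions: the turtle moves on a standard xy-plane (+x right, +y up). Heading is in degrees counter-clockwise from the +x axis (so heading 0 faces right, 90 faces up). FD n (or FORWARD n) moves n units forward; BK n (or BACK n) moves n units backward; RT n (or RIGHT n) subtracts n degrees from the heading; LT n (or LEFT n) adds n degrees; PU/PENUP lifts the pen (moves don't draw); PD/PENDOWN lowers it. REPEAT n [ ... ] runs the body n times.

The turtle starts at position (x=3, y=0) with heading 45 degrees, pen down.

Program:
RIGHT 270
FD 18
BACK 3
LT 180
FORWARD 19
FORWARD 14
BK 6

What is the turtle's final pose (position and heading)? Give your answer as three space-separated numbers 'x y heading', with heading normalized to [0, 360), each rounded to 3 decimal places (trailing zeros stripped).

Executing turtle program step by step:
Start: pos=(3,0), heading=45, pen down
RT 270: heading 45 -> 135
FD 18: (3,0) -> (-9.728,12.728) [heading=135, draw]
BK 3: (-9.728,12.728) -> (-7.607,10.607) [heading=135, draw]
LT 180: heading 135 -> 315
FD 19: (-7.607,10.607) -> (5.828,-2.828) [heading=315, draw]
FD 14: (5.828,-2.828) -> (15.728,-12.728) [heading=315, draw]
BK 6: (15.728,-12.728) -> (11.485,-8.485) [heading=315, draw]
Final: pos=(11.485,-8.485), heading=315, 5 segment(s) drawn

Answer: 11.485 -8.485 315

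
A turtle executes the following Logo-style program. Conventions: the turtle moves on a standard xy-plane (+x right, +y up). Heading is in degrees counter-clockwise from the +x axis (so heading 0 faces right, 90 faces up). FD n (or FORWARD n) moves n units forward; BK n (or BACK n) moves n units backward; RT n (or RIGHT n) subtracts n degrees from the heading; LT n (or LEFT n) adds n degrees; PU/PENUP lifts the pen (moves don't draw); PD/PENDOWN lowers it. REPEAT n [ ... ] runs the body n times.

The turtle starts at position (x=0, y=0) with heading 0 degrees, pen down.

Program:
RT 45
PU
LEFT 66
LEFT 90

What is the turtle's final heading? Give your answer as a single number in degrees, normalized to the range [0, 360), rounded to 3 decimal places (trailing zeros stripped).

Answer: 111

Derivation:
Executing turtle program step by step:
Start: pos=(0,0), heading=0, pen down
RT 45: heading 0 -> 315
PU: pen up
LT 66: heading 315 -> 21
LT 90: heading 21 -> 111
Final: pos=(0,0), heading=111, 0 segment(s) drawn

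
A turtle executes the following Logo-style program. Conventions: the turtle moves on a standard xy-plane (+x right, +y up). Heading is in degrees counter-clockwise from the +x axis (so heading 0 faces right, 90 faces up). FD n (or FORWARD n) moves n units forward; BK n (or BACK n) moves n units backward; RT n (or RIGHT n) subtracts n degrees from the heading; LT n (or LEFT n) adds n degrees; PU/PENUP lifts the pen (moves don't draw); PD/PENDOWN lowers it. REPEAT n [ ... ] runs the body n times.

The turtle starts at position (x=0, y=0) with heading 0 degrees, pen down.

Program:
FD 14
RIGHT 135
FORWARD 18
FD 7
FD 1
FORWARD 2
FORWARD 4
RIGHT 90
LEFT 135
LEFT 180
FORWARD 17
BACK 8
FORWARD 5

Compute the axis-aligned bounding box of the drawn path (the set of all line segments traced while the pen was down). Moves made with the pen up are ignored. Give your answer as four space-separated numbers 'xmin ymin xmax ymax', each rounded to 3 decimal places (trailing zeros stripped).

Executing turtle program step by step:
Start: pos=(0,0), heading=0, pen down
FD 14: (0,0) -> (14,0) [heading=0, draw]
RT 135: heading 0 -> 225
FD 18: (14,0) -> (1.272,-12.728) [heading=225, draw]
FD 7: (1.272,-12.728) -> (-3.678,-17.678) [heading=225, draw]
FD 1: (-3.678,-17.678) -> (-4.385,-18.385) [heading=225, draw]
FD 2: (-4.385,-18.385) -> (-5.799,-19.799) [heading=225, draw]
FD 4: (-5.799,-19.799) -> (-8.627,-22.627) [heading=225, draw]
RT 90: heading 225 -> 135
LT 135: heading 135 -> 270
LT 180: heading 270 -> 90
FD 17: (-8.627,-22.627) -> (-8.627,-5.627) [heading=90, draw]
BK 8: (-8.627,-5.627) -> (-8.627,-13.627) [heading=90, draw]
FD 5: (-8.627,-13.627) -> (-8.627,-8.627) [heading=90, draw]
Final: pos=(-8.627,-8.627), heading=90, 9 segment(s) drawn

Segment endpoints: x in {-8.627, -8.627, -5.799, -4.385, -3.678, 0, 1.272, 14}, y in {-22.627, -19.799, -18.385, -17.678, -13.627, -12.728, -8.627, -5.627, 0}
xmin=-8.627, ymin=-22.627, xmax=14, ymax=0

Answer: -8.627 -22.627 14 0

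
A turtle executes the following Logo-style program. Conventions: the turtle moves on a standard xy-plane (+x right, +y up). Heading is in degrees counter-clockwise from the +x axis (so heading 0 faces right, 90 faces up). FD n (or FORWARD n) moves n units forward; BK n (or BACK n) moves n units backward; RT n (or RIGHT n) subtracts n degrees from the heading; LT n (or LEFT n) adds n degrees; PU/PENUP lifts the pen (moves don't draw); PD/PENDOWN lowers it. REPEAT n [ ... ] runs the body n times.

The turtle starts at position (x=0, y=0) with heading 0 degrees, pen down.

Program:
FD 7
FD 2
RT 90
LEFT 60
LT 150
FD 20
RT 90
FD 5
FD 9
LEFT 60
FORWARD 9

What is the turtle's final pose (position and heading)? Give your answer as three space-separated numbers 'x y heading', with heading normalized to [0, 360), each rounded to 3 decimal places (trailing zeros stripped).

Executing turtle program step by step:
Start: pos=(0,0), heading=0, pen down
FD 7: (0,0) -> (7,0) [heading=0, draw]
FD 2: (7,0) -> (9,0) [heading=0, draw]
RT 90: heading 0 -> 270
LT 60: heading 270 -> 330
LT 150: heading 330 -> 120
FD 20: (9,0) -> (-1,17.321) [heading=120, draw]
RT 90: heading 120 -> 30
FD 5: (-1,17.321) -> (3.33,19.821) [heading=30, draw]
FD 9: (3.33,19.821) -> (11.124,24.321) [heading=30, draw]
LT 60: heading 30 -> 90
FD 9: (11.124,24.321) -> (11.124,33.321) [heading=90, draw]
Final: pos=(11.124,33.321), heading=90, 6 segment(s) drawn

Answer: 11.124 33.321 90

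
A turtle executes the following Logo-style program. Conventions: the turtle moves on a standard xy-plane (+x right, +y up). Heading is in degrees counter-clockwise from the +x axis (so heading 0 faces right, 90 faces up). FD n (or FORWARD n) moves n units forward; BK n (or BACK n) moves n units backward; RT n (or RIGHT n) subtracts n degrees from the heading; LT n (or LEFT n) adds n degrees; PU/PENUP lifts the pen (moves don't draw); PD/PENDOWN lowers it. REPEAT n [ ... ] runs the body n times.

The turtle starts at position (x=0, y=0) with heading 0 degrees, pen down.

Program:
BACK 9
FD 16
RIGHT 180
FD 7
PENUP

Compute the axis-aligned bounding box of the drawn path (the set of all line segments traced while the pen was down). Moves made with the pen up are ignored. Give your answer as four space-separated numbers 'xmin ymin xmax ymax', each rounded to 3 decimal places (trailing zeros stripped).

Answer: -9 0 7 0

Derivation:
Executing turtle program step by step:
Start: pos=(0,0), heading=0, pen down
BK 9: (0,0) -> (-9,0) [heading=0, draw]
FD 16: (-9,0) -> (7,0) [heading=0, draw]
RT 180: heading 0 -> 180
FD 7: (7,0) -> (0,0) [heading=180, draw]
PU: pen up
Final: pos=(0,0), heading=180, 3 segment(s) drawn

Segment endpoints: x in {-9, 0, 7}, y in {0, 0}
xmin=-9, ymin=0, xmax=7, ymax=0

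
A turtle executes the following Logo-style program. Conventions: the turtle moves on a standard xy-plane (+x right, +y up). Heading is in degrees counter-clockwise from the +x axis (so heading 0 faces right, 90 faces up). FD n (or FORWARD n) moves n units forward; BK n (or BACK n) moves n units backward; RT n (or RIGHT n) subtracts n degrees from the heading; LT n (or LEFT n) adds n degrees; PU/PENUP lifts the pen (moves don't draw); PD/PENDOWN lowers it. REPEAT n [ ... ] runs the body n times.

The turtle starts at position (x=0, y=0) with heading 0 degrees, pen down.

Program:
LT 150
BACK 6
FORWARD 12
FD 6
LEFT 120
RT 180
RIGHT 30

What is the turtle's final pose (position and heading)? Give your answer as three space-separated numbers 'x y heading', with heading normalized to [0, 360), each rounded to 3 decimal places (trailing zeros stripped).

Executing turtle program step by step:
Start: pos=(0,0), heading=0, pen down
LT 150: heading 0 -> 150
BK 6: (0,0) -> (5.196,-3) [heading=150, draw]
FD 12: (5.196,-3) -> (-5.196,3) [heading=150, draw]
FD 6: (-5.196,3) -> (-10.392,6) [heading=150, draw]
LT 120: heading 150 -> 270
RT 180: heading 270 -> 90
RT 30: heading 90 -> 60
Final: pos=(-10.392,6), heading=60, 3 segment(s) drawn

Answer: -10.392 6 60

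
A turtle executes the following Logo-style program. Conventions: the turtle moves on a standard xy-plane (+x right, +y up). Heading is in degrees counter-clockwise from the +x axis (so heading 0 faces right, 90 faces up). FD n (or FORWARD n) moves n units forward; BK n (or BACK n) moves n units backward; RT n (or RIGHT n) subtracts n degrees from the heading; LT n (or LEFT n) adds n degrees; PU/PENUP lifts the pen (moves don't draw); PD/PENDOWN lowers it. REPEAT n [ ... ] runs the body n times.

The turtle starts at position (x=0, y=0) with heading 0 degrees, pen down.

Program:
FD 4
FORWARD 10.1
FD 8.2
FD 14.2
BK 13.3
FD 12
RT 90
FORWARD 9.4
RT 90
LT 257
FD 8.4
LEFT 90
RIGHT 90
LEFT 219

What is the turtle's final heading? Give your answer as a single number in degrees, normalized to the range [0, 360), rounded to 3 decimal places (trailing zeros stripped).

Executing turtle program step by step:
Start: pos=(0,0), heading=0, pen down
FD 4: (0,0) -> (4,0) [heading=0, draw]
FD 10.1: (4,0) -> (14.1,0) [heading=0, draw]
FD 8.2: (14.1,0) -> (22.3,0) [heading=0, draw]
FD 14.2: (22.3,0) -> (36.5,0) [heading=0, draw]
BK 13.3: (36.5,0) -> (23.2,0) [heading=0, draw]
FD 12: (23.2,0) -> (35.2,0) [heading=0, draw]
RT 90: heading 0 -> 270
FD 9.4: (35.2,0) -> (35.2,-9.4) [heading=270, draw]
RT 90: heading 270 -> 180
LT 257: heading 180 -> 77
FD 8.4: (35.2,-9.4) -> (37.09,-1.215) [heading=77, draw]
LT 90: heading 77 -> 167
RT 90: heading 167 -> 77
LT 219: heading 77 -> 296
Final: pos=(37.09,-1.215), heading=296, 8 segment(s) drawn

Answer: 296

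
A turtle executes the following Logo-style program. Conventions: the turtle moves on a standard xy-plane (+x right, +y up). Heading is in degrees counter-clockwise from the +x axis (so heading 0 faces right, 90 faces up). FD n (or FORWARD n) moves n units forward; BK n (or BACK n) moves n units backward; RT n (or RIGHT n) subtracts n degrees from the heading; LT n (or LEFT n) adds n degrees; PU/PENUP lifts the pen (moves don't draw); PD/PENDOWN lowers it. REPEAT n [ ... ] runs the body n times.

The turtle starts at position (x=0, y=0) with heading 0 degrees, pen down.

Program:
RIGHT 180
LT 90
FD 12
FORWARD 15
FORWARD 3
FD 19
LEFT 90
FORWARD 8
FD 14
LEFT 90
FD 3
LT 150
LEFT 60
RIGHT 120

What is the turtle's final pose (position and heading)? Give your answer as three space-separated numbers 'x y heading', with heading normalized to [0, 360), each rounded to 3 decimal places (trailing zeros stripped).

Answer: 22 -46 180

Derivation:
Executing turtle program step by step:
Start: pos=(0,0), heading=0, pen down
RT 180: heading 0 -> 180
LT 90: heading 180 -> 270
FD 12: (0,0) -> (0,-12) [heading=270, draw]
FD 15: (0,-12) -> (0,-27) [heading=270, draw]
FD 3: (0,-27) -> (0,-30) [heading=270, draw]
FD 19: (0,-30) -> (0,-49) [heading=270, draw]
LT 90: heading 270 -> 0
FD 8: (0,-49) -> (8,-49) [heading=0, draw]
FD 14: (8,-49) -> (22,-49) [heading=0, draw]
LT 90: heading 0 -> 90
FD 3: (22,-49) -> (22,-46) [heading=90, draw]
LT 150: heading 90 -> 240
LT 60: heading 240 -> 300
RT 120: heading 300 -> 180
Final: pos=(22,-46), heading=180, 7 segment(s) drawn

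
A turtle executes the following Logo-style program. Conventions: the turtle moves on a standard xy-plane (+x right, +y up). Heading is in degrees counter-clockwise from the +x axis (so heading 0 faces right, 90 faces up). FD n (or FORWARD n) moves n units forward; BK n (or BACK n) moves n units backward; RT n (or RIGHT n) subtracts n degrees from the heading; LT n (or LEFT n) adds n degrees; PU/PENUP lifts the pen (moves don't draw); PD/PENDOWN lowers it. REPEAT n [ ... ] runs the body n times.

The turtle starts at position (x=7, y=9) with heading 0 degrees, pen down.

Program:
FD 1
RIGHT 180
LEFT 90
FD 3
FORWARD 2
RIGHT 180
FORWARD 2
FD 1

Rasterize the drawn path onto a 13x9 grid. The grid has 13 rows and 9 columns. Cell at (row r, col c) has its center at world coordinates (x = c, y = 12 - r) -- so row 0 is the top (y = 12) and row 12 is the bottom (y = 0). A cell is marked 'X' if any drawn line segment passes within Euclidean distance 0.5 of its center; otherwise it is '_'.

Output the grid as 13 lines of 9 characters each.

Segment 0: (7,9) -> (8,9)
Segment 1: (8,9) -> (8,6)
Segment 2: (8,6) -> (8,4)
Segment 3: (8,4) -> (8,6)
Segment 4: (8,6) -> (8,7)

Answer: _________
_________
_________
_______XX
________X
________X
________X
________X
________X
_________
_________
_________
_________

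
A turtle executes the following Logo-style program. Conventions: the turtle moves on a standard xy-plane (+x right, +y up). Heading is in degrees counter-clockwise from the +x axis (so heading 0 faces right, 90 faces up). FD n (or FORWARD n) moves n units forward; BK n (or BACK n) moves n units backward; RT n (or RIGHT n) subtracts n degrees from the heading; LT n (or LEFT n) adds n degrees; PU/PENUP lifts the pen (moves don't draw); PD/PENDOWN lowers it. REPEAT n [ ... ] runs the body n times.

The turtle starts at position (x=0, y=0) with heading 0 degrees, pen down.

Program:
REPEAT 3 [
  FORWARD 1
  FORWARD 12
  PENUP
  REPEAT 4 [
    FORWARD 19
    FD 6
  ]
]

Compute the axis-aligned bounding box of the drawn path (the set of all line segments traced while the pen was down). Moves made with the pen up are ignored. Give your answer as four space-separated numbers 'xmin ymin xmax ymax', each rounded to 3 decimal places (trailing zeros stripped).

Executing turtle program step by step:
Start: pos=(0,0), heading=0, pen down
REPEAT 3 [
  -- iteration 1/3 --
  FD 1: (0,0) -> (1,0) [heading=0, draw]
  FD 12: (1,0) -> (13,0) [heading=0, draw]
  PU: pen up
  REPEAT 4 [
    -- iteration 1/4 --
    FD 19: (13,0) -> (32,0) [heading=0, move]
    FD 6: (32,0) -> (38,0) [heading=0, move]
    -- iteration 2/4 --
    FD 19: (38,0) -> (57,0) [heading=0, move]
    FD 6: (57,0) -> (63,0) [heading=0, move]
    -- iteration 3/4 --
    FD 19: (63,0) -> (82,0) [heading=0, move]
    FD 6: (82,0) -> (88,0) [heading=0, move]
    -- iteration 4/4 --
    FD 19: (88,0) -> (107,0) [heading=0, move]
    FD 6: (107,0) -> (113,0) [heading=0, move]
  ]
  -- iteration 2/3 --
  FD 1: (113,0) -> (114,0) [heading=0, move]
  FD 12: (114,0) -> (126,0) [heading=0, move]
  PU: pen up
  REPEAT 4 [
    -- iteration 1/4 --
    FD 19: (126,0) -> (145,0) [heading=0, move]
    FD 6: (145,0) -> (151,0) [heading=0, move]
    -- iteration 2/4 --
    FD 19: (151,0) -> (170,0) [heading=0, move]
    FD 6: (170,0) -> (176,0) [heading=0, move]
    -- iteration 3/4 --
    FD 19: (176,0) -> (195,0) [heading=0, move]
    FD 6: (195,0) -> (201,0) [heading=0, move]
    -- iteration 4/4 --
    FD 19: (201,0) -> (220,0) [heading=0, move]
    FD 6: (220,0) -> (226,0) [heading=0, move]
  ]
  -- iteration 3/3 --
  FD 1: (226,0) -> (227,0) [heading=0, move]
  FD 12: (227,0) -> (239,0) [heading=0, move]
  PU: pen up
  REPEAT 4 [
    -- iteration 1/4 --
    FD 19: (239,0) -> (258,0) [heading=0, move]
    FD 6: (258,0) -> (264,0) [heading=0, move]
    -- iteration 2/4 --
    FD 19: (264,0) -> (283,0) [heading=0, move]
    FD 6: (283,0) -> (289,0) [heading=0, move]
    -- iteration 3/4 --
    FD 19: (289,0) -> (308,0) [heading=0, move]
    FD 6: (308,0) -> (314,0) [heading=0, move]
    -- iteration 4/4 --
    FD 19: (314,0) -> (333,0) [heading=0, move]
    FD 6: (333,0) -> (339,0) [heading=0, move]
  ]
]
Final: pos=(339,0), heading=0, 2 segment(s) drawn

Segment endpoints: x in {0, 1, 13}, y in {0}
xmin=0, ymin=0, xmax=13, ymax=0

Answer: 0 0 13 0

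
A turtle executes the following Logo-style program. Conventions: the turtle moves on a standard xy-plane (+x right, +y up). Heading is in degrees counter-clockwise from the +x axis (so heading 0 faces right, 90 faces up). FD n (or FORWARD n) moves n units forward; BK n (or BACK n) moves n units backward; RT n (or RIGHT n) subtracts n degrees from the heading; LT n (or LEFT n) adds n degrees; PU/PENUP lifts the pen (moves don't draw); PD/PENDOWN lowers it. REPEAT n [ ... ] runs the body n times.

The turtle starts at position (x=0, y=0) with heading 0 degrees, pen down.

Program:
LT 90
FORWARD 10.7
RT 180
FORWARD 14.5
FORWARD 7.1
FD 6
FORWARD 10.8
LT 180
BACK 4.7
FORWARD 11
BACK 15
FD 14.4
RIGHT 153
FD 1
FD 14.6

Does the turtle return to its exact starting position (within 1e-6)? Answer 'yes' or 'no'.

Executing turtle program step by step:
Start: pos=(0,0), heading=0, pen down
LT 90: heading 0 -> 90
FD 10.7: (0,0) -> (0,10.7) [heading=90, draw]
RT 180: heading 90 -> 270
FD 14.5: (0,10.7) -> (0,-3.8) [heading=270, draw]
FD 7.1: (0,-3.8) -> (0,-10.9) [heading=270, draw]
FD 6: (0,-10.9) -> (0,-16.9) [heading=270, draw]
FD 10.8: (0,-16.9) -> (0,-27.7) [heading=270, draw]
LT 180: heading 270 -> 90
BK 4.7: (0,-27.7) -> (0,-32.4) [heading=90, draw]
FD 11: (0,-32.4) -> (0,-21.4) [heading=90, draw]
BK 15: (0,-21.4) -> (0,-36.4) [heading=90, draw]
FD 14.4: (0,-36.4) -> (0,-22) [heading=90, draw]
RT 153: heading 90 -> 297
FD 1: (0,-22) -> (0.454,-22.891) [heading=297, draw]
FD 14.6: (0.454,-22.891) -> (7.082,-35.9) [heading=297, draw]
Final: pos=(7.082,-35.9), heading=297, 11 segment(s) drawn

Start position: (0, 0)
Final position: (7.082, -35.9)
Distance = 36.592; >= 1e-6 -> NOT closed

Answer: no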